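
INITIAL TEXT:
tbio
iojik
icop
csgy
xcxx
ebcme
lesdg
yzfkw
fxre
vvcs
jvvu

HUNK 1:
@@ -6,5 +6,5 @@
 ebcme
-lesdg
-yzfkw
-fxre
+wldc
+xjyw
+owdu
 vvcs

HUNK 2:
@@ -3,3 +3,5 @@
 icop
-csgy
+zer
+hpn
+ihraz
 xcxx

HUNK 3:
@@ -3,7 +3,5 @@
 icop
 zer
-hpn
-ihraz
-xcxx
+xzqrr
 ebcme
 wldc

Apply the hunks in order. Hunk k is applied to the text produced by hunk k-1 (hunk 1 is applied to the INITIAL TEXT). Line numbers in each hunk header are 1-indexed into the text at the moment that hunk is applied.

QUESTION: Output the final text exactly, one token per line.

Hunk 1: at line 6 remove [lesdg,yzfkw,fxre] add [wldc,xjyw,owdu] -> 11 lines: tbio iojik icop csgy xcxx ebcme wldc xjyw owdu vvcs jvvu
Hunk 2: at line 3 remove [csgy] add [zer,hpn,ihraz] -> 13 lines: tbio iojik icop zer hpn ihraz xcxx ebcme wldc xjyw owdu vvcs jvvu
Hunk 3: at line 3 remove [hpn,ihraz,xcxx] add [xzqrr] -> 11 lines: tbio iojik icop zer xzqrr ebcme wldc xjyw owdu vvcs jvvu

Answer: tbio
iojik
icop
zer
xzqrr
ebcme
wldc
xjyw
owdu
vvcs
jvvu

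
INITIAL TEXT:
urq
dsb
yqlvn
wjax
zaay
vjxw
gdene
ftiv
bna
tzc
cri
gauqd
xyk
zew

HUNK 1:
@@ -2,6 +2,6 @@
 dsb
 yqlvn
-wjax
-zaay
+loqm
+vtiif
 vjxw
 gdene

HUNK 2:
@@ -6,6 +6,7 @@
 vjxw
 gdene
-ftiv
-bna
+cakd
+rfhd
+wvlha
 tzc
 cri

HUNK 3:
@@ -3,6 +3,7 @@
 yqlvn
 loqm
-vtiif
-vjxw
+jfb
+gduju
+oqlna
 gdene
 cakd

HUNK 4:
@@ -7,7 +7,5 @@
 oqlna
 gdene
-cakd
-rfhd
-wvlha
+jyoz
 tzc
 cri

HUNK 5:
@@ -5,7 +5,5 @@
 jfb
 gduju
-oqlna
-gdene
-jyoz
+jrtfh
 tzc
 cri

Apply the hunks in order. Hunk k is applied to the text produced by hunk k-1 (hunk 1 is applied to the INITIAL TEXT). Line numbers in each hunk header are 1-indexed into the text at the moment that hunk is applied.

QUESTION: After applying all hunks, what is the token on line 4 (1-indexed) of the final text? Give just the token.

Hunk 1: at line 2 remove [wjax,zaay] add [loqm,vtiif] -> 14 lines: urq dsb yqlvn loqm vtiif vjxw gdene ftiv bna tzc cri gauqd xyk zew
Hunk 2: at line 6 remove [ftiv,bna] add [cakd,rfhd,wvlha] -> 15 lines: urq dsb yqlvn loqm vtiif vjxw gdene cakd rfhd wvlha tzc cri gauqd xyk zew
Hunk 3: at line 3 remove [vtiif,vjxw] add [jfb,gduju,oqlna] -> 16 lines: urq dsb yqlvn loqm jfb gduju oqlna gdene cakd rfhd wvlha tzc cri gauqd xyk zew
Hunk 4: at line 7 remove [cakd,rfhd,wvlha] add [jyoz] -> 14 lines: urq dsb yqlvn loqm jfb gduju oqlna gdene jyoz tzc cri gauqd xyk zew
Hunk 5: at line 5 remove [oqlna,gdene,jyoz] add [jrtfh] -> 12 lines: urq dsb yqlvn loqm jfb gduju jrtfh tzc cri gauqd xyk zew
Final line 4: loqm

Answer: loqm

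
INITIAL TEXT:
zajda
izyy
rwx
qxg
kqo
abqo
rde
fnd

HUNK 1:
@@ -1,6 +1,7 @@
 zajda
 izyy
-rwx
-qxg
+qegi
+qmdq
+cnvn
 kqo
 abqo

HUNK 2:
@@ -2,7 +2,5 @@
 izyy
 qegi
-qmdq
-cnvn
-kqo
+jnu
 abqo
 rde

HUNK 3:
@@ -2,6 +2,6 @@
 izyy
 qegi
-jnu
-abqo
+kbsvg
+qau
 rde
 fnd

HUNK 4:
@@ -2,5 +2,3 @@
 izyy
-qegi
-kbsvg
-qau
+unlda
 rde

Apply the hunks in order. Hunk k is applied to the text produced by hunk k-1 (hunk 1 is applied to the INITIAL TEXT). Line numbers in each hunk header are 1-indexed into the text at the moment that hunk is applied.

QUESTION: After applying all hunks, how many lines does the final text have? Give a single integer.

Answer: 5

Derivation:
Hunk 1: at line 1 remove [rwx,qxg] add [qegi,qmdq,cnvn] -> 9 lines: zajda izyy qegi qmdq cnvn kqo abqo rde fnd
Hunk 2: at line 2 remove [qmdq,cnvn,kqo] add [jnu] -> 7 lines: zajda izyy qegi jnu abqo rde fnd
Hunk 3: at line 2 remove [jnu,abqo] add [kbsvg,qau] -> 7 lines: zajda izyy qegi kbsvg qau rde fnd
Hunk 4: at line 2 remove [qegi,kbsvg,qau] add [unlda] -> 5 lines: zajda izyy unlda rde fnd
Final line count: 5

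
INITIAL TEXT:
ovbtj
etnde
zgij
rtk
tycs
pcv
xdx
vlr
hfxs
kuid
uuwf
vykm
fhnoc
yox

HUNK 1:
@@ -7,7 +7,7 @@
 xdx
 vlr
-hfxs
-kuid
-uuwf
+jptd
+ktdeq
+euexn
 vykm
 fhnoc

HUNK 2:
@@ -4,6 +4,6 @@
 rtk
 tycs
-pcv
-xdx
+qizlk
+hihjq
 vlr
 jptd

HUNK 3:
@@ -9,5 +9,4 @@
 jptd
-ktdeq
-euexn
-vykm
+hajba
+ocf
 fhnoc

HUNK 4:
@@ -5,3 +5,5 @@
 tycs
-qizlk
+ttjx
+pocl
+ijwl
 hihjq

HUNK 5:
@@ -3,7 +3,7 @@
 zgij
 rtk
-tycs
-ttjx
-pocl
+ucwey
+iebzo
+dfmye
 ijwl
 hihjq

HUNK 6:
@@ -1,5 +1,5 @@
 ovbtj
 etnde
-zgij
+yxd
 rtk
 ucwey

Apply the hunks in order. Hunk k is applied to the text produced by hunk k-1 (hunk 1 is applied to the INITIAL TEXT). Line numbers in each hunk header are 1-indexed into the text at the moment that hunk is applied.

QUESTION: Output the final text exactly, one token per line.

Answer: ovbtj
etnde
yxd
rtk
ucwey
iebzo
dfmye
ijwl
hihjq
vlr
jptd
hajba
ocf
fhnoc
yox

Derivation:
Hunk 1: at line 7 remove [hfxs,kuid,uuwf] add [jptd,ktdeq,euexn] -> 14 lines: ovbtj etnde zgij rtk tycs pcv xdx vlr jptd ktdeq euexn vykm fhnoc yox
Hunk 2: at line 4 remove [pcv,xdx] add [qizlk,hihjq] -> 14 lines: ovbtj etnde zgij rtk tycs qizlk hihjq vlr jptd ktdeq euexn vykm fhnoc yox
Hunk 3: at line 9 remove [ktdeq,euexn,vykm] add [hajba,ocf] -> 13 lines: ovbtj etnde zgij rtk tycs qizlk hihjq vlr jptd hajba ocf fhnoc yox
Hunk 4: at line 5 remove [qizlk] add [ttjx,pocl,ijwl] -> 15 lines: ovbtj etnde zgij rtk tycs ttjx pocl ijwl hihjq vlr jptd hajba ocf fhnoc yox
Hunk 5: at line 3 remove [tycs,ttjx,pocl] add [ucwey,iebzo,dfmye] -> 15 lines: ovbtj etnde zgij rtk ucwey iebzo dfmye ijwl hihjq vlr jptd hajba ocf fhnoc yox
Hunk 6: at line 1 remove [zgij] add [yxd] -> 15 lines: ovbtj etnde yxd rtk ucwey iebzo dfmye ijwl hihjq vlr jptd hajba ocf fhnoc yox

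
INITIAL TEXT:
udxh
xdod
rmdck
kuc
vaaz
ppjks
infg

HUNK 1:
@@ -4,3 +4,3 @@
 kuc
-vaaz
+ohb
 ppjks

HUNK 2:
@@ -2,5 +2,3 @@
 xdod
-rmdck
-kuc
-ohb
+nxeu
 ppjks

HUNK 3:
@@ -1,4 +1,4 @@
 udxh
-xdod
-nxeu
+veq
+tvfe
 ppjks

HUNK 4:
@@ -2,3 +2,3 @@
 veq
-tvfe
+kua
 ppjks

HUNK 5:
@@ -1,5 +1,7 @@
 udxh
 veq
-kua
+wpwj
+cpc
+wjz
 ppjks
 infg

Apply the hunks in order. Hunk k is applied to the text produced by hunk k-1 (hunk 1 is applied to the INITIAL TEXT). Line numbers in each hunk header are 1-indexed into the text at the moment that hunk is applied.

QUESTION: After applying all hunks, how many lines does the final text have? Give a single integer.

Hunk 1: at line 4 remove [vaaz] add [ohb] -> 7 lines: udxh xdod rmdck kuc ohb ppjks infg
Hunk 2: at line 2 remove [rmdck,kuc,ohb] add [nxeu] -> 5 lines: udxh xdod nxeu ppjks infg
Hunk 3: at line 1 remove [xdod,nxeu] add [veq,tvfe] -> 5 lines: udxh veq tvfe ppjks infg
Hunk 4: at line 2 remove [tvfe] add [kua] -> 5 lines: udxh veq kua ppjks infg
Hunk 5: at line 1 remove [kua] add [wpwj,cpc,wjz] -> 7 lines: udxh veq wpwj cpc wjz ppjks infg
Final line count: 7

Answer: 7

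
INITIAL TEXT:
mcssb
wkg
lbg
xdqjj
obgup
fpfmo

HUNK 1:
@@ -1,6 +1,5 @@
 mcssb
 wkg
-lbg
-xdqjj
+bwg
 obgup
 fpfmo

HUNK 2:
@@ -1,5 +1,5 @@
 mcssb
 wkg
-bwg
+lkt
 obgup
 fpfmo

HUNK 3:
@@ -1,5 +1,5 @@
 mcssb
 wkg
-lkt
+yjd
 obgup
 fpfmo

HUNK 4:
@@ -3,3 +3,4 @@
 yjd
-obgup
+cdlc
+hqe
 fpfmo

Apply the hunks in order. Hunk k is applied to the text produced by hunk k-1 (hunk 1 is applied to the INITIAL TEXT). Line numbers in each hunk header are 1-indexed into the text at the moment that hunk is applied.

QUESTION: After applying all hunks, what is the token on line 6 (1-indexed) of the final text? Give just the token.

Answer: fpfmo

Derivation:
Hunk 1: at line 1 remove [lbg,xdqjj] add [bwg] -> 5 lines: mcssb wkg bwg obgup fpfmo
Hunk 2: at line 1 remove [bwg] add [lkt] -> 5 lines: mcssb wkg lkt obgup fpfmo
Hunk 3: at line 1 remove [lkt] add [yjd] -> 5 lines: mcssb wkg yjd obgup fpfmo
Hunk 4: at line 3 remove [obgup] add [cdlc,hqe] -> 6 lines: mcssb wkg yjd cdlc hqe fpfmo
Final line 6: fpfmo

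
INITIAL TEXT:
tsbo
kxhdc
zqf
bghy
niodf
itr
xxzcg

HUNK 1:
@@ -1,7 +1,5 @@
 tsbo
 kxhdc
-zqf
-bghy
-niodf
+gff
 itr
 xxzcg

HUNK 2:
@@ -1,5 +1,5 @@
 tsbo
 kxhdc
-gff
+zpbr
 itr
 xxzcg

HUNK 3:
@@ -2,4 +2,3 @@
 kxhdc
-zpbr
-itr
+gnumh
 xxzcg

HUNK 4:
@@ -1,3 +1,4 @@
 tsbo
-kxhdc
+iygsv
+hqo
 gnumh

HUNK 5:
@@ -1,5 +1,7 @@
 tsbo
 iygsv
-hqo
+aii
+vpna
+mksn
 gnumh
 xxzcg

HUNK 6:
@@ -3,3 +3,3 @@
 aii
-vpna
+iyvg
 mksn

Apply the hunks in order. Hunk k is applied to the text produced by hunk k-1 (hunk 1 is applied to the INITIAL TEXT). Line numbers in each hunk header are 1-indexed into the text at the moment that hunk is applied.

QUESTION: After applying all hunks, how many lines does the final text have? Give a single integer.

Hunk 1: at line 1 remove [zqf,bghy,niodf] add [gff] -> 5 lines: tsbo kxhdc gff itr xxzcg
Hunk 2: at line 1 remove [gff] add [zpbr] -> 5 lines: tsbo kxhdc zpbr itr xxzcg
Hunk 3: at line 2 remove [zpbr,itr] add [gnumh] -> 4 lines: tsbo kxhdc gnumh xxzcg
Hunk 4: at line 1 remove [kxhdc] add [iygsv,hqo] -> 5 lines: tsbo iygsv hqo gnumh xxzcg
Hunk 5: at line 1 remove [hqo] add [aii,vpna,mksn] -> 7 lines: tsbo iygsv aii vpna mksn gnumh xxzcg
Hunk 6: at line 3 remove [vpna] add [iyvg] -> 7 lines: tsbo iygsv aii iyvg mksn gnumh xxzcg
Final line count: 7

Answer: 7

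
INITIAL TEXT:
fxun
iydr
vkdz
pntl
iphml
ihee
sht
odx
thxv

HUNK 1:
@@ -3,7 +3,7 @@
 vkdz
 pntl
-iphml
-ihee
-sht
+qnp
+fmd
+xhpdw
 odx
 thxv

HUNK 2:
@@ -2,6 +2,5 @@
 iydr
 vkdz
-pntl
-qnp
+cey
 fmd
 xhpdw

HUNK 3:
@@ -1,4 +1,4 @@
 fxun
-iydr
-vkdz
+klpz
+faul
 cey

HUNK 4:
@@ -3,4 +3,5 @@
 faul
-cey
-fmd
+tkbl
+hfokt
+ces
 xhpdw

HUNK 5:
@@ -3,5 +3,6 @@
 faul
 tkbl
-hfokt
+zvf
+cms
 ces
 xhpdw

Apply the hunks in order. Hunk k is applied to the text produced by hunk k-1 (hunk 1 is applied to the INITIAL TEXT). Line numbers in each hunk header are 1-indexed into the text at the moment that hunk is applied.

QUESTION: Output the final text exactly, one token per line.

Answer: fxun
klpz
faul
tkbl
zvf
cms
ces
xhpdw
odx
thxv

Derivation:
Hunk 1: at line 3 remove [iphml,ihee,sht] add [qnp,fmd,xhpdw] -> 9 lines: fxun iydr vkdz pntl qnp fmd xhpdw odx thxv
Hunk 2: at line 2 remove [pntl,qnp] add [cey] -> 8 lines: fxun iydr vkdz cey fmd xhpdw odx thxv
Hunk 3: at line 1 remove [iydr,vkdz] add [klpz,faul] -> 8 lines: fxun klpz faul cey fmd xhpdw odx thxv
Hunk 4: at line 3 remove [cey,fmd] add [tkbl,hfokt,ces] -> 9 lines: fxun klpz faul tkbl hfokt ces xhpdw odx thxv
Hunk 5: at line 3 remove [hfokt] add [zvf,cms] -> 10 lines: fxun klpz faul tkbl zvf cms ces xhpdw odx thxv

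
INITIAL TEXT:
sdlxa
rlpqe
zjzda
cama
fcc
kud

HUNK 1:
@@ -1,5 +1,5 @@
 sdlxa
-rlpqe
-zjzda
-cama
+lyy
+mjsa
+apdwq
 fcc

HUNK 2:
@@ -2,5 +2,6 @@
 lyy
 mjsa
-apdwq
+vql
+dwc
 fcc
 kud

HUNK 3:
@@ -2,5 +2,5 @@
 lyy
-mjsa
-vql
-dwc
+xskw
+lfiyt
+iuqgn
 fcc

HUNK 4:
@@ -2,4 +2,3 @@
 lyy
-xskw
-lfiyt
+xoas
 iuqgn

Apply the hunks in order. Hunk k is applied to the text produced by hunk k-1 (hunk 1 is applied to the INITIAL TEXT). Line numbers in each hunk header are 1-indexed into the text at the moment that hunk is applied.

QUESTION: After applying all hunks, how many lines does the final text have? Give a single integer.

Answer: 6

Derivation:
Hunk 1: at line 1 remove [rlpqe,zjzda,cama] add [lyy,mjsa,apdwq] -> 6 lines: sdlxa lyy mjsa apdwq fcc kud
Hunk 2: at line 2 remove [apdwq] add [vql,dwc] -> 7 lines: sdlxa lyy mjsa vql dwc fcc kud
Hunk 3: at line 2 remove [mjsa,vql,dwc] add [xskw,lfiyt,iuqgn] -> 7 lines: sdlxa lyy xskw lfiyt iuqgn fcc kud
Hunk 4: at line 2 remove [xskw,lfiyt] add [xoas] -> 6 lines: sdlxa lyy xoas iuqgn fcc kud
Final line count: 6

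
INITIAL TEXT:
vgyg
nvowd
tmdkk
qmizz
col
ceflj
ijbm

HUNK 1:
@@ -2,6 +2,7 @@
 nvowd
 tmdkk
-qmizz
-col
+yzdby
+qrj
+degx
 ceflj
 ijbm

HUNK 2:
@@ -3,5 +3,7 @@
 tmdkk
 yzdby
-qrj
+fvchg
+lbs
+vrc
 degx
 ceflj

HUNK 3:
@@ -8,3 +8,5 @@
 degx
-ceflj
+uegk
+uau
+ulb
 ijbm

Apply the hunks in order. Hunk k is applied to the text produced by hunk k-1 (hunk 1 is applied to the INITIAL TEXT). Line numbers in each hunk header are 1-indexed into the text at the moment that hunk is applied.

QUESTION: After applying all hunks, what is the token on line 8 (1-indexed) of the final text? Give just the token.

Hunk 1: at line 2 remove [qmizz,col] add [yzdby,qrj,degx] -> 8 lines: vgyg nvowd tmdkk yzdby qrj degx ceflj ijbm
Hunk 2: at line 3 remove [qrj] add [fvchg,lbs,vrc] -> 10 lines: vgyg nvowd tmdkk yzdby fvchg lbs vrc degx ceflj ijbm
Hunk 3: at line 8 remove [ceflj] add [uegk,uau,ulb] -> 12 lines: vgyg nvowd tmdkk yzdby fvchg lbs vrc degx uegk uau ulb ijbm
Final line 8: degx

Answer: degx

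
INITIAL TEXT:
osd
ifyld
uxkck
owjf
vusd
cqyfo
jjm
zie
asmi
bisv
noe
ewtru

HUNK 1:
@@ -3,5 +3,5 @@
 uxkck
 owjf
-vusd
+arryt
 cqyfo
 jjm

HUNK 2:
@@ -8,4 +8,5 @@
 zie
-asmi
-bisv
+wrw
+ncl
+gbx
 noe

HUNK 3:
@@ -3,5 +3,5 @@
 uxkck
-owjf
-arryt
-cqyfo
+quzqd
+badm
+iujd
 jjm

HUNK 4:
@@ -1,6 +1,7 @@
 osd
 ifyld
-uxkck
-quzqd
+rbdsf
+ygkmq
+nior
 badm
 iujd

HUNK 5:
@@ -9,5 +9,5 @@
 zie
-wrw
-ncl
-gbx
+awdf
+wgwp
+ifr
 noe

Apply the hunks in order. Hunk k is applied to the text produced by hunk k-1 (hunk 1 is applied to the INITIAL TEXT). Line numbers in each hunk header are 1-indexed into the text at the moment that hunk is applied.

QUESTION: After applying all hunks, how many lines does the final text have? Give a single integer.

Hunk 1: at line 3 remove [vusd] add [arryt] -> 12 lines: osd ifyld uxkck owjf arryt cqyfo jjm zie asmi bisv noe ewtru
Hunk 2: at line 8 remove [asmi,bisv] add [wrw,ncl,gbx] -> 13 lines: osd ifyld uxkck owjf arryt cqyfo jjm zie wrw ncl gbx noe ewtru
Hunk 3: at line 3 remove [owjf,arryt,cqyfo] add [quzqd,badm,iujd] -> 13 lines: osd ifyld uxkck quzqd badm iujd jjm zie wrw ncl gbx noe ewtru
Hunk 4: at line 1 remove [uxkck,quzqd] add [rbdsf,ygkmq,nior] -> 14 lines: osd ifyld rbdsf ygkmq nior badm iujd jjm zie wrw ncl gbx noe ewtru
Hunk 5: at line 9 remove [wrw,ncl,gbx] add [awdf,wgwp,ifr] -> 14 lines: osd ifyld rbdsf ygkmq nior badm iujd jjm zie awdf wgwp ifr noe ewtru
Final line count: 14

Answer: 14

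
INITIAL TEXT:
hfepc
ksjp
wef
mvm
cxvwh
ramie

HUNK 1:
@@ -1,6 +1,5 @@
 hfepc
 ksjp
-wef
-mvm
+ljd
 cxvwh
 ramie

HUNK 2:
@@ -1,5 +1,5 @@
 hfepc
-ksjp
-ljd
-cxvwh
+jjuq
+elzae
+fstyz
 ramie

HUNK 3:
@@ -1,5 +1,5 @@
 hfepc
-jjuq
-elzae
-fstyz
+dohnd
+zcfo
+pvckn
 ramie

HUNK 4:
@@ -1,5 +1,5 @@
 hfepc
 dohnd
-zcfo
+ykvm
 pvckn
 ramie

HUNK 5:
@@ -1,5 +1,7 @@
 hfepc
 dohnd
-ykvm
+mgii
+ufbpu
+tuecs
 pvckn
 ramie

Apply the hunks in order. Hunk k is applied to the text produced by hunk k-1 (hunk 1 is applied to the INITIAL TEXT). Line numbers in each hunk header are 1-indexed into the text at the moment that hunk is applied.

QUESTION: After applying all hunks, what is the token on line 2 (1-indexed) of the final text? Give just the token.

Answer: dohnd

Derivation:
Hunk 1: at line 1 remove [wef,mvm] add [ljd] -> 5 lines: hfepc ksjp ljd cxvwh ramie
Hunk 2: at line 1 remove [ksjp,ljd,cxvwh] add [jjuq,elzae,fstyz] -> 5 lines: hfepc jjuq elzae fstyz ramie
Hunk 3: at line 1 remove [jjuq,elzae,fstyz] add [dohnd,zcfo,pvckn] -> 5 lines: hfepc dohnd zcfo pvckn ramie
Hunk 4: at line 1 remove [zcfo] add [ykvm] -> 5 lines: hfepc dohnd ykvm pvckn ramie
Hunk 5: at line 1 remove [ykvm] add [mgii,ufbpu,tuecs] -> 7 lines: hfepc dohnd mgii ufbpu tuecs pvckn ramie
Final line 2: dohnd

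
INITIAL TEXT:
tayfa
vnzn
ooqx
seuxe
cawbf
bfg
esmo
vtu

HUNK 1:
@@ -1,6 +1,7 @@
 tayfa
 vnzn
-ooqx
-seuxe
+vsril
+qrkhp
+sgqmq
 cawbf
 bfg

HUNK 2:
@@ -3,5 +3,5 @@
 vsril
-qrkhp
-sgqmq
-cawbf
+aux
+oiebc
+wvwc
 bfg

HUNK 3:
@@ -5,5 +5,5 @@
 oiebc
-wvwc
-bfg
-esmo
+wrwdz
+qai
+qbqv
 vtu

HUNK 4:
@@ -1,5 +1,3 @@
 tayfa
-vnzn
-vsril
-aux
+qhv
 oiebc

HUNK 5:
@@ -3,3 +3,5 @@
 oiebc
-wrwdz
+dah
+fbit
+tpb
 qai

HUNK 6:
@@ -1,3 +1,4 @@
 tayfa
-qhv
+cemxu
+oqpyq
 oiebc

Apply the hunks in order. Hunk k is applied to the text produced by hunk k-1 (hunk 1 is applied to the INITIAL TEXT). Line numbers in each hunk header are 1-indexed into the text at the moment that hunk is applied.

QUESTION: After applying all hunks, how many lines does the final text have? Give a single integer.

Answer: 10

Derivation:
Hunk 1: at line 1 remove [ooqx,seuxe] add [vsril,qrkhp,sgqmq] -> 9 lines: tayfa vnzn vsril qrkhp sgqmq cawbf bfg esmo vtu
Hunk 2: at line 3 remove [qrkhp,sgqmq,cawbf] add [aux,oiebc,wvwc] -> 9 lines: tayfa vnzn vsril aux oiebc wvwc bfg esmo vtu
Hunk 3: at line 5 remove [wvwc,bfg,esmo] add [wrwdz,qai,qbqv] -> 9 lines: tayfa vnzn vsril aux oiebc wrwdz qai qbqv vtu
Hunk 4: at line 1 remove [vnzn,vsril,aux] add [qhv] -> 7 lines: tayfa qhv oiebc wrwdz qai qbqv vtu
Hunk 5: at line 3 remove [wrwdz] add [dah,fbit,tpb] -> 9 lines: tayfa qhv oiebc dah fbit tpb qai qbqv vtu
Hunk 6: at line 1 remove [qhv] add [cemxu,oqpyq] -> 10 lines: tayfa cemxu oqpyq oiebc dah fbit tpb qai qbqv vtu
Final line count: 10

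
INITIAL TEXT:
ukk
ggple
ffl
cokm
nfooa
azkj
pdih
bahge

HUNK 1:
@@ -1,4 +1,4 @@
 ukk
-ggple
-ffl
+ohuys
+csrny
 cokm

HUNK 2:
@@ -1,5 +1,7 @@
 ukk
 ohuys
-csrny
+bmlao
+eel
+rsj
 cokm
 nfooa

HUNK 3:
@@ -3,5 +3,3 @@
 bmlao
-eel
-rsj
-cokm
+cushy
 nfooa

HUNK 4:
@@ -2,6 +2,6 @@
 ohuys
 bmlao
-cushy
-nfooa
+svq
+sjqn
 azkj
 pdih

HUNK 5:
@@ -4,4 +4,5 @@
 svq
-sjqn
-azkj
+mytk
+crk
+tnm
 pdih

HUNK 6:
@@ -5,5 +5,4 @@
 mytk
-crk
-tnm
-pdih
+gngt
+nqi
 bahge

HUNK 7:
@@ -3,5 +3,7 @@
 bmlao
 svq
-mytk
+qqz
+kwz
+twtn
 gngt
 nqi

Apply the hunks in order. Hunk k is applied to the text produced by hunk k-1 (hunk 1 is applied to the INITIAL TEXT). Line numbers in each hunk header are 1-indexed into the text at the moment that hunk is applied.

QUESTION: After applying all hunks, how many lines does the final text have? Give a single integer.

Answer: 10

Derivation:
Hunk 1: at line 1 remove [ggple,ffl] add [ohuys,csrny] -> 8 lines: ukk ohuys csrny cokm nfooa azkj pdih bahge
Hunk 2: at line 1 remove [csrny] add [bmlao,eel,rsj] -> 10 lines: ukk ohuys bmlao eel rsj cokm nfooa azkj pdih bahge
Hunk 3: at line 3 remove [eel,rsj,cokm] add [cushy] -> 8 lines: ukk ohuys bmlao cushy nfooa azkj pdih bahge
Hunk 4: at line 2 remove [cushy,nfooa] add [svq,sjqn] -> 8 lines: ukk ohuys bmlao svq sjqn azkj pdih bahge
Hunk 5: at line 4 remove [sjqn,azkj] add [mytk,crk,tnm] -> 9 lines: ukk ohuys bmlao svq mytk crk tnm pdih bahge
Hunk 6: at line 5 remove [crk,tnm,pdih] add [gngt,nqi] -> 8 lines: ukk ohuys bmlao svq mytk gngt nqi bahge
Hunk 7: at line 3 remove [mytk] add [qqz,kwz,twtn] -> 10 lines: ukk ohuys bmlao svq qqz kwz twtn gngt nqi bahge
Final line count: 10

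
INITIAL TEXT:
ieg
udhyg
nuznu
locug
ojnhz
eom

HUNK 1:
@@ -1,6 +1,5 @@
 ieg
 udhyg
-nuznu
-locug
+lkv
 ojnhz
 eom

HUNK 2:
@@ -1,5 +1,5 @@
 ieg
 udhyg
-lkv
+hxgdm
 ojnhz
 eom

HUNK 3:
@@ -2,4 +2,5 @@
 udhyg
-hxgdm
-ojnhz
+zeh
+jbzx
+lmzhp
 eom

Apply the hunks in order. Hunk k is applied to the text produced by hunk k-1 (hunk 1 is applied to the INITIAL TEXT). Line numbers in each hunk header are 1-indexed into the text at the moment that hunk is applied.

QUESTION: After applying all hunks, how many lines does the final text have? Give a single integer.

Answer: 6

Derivation:
Hunk 1: at line 1 remove [nuznu,locug] add [lkv] -> 5 lines: ieg udhyg lkv ojnhz eom
Hunk 2: at line 1 remove [lkv] add [hxgdm] -> 5 lines: ieg udhyg hxgdm ojnhz eom
Hunk 3: at line 2 remove [hxgdm,ojnhz] add [zeh,jbzx,lmzhp] -> 6 lines: ieg udhyg zeh jbzx lmzhp eom
Final line count: 6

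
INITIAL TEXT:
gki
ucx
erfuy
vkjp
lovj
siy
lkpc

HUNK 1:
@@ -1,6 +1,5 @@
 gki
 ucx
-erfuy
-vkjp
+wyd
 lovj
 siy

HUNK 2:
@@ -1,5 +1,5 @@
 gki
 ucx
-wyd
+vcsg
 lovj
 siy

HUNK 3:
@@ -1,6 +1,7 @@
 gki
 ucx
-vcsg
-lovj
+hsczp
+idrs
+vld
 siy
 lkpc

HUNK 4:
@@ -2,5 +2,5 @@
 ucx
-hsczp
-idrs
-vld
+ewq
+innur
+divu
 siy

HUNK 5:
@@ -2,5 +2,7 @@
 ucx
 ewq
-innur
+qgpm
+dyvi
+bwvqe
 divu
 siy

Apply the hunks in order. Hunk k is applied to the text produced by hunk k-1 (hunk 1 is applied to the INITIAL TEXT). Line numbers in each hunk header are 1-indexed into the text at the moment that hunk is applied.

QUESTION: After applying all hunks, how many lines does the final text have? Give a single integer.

Hunk 1: at line 1 remove [erfuy,vkjp] add [wyd] -> 6 lines: gki ucx wyd lovj siy lkpc
Hunk 2: at line 1 remove [wyd] add [vcsg] -> 6 lines: gki ucx vcsg lovj siy lkpc
Hunk 3: at line 1 remove [vcsg,lovj] add [hsczp,idrs,vld] -> 7 lines: gki ucx hsczp idrs vld siy lkpc
Hunk 4: at line 2 remove [hsczp,idrs,vld] add [ewq,innur,divu] -> 7 lines: gki ucx ewq innur divu siy lkpc
Hunk 5: at line 2 remove [innur] add [qgpm,dyvi,bwvqe] -> 9 lines: gki ucx ewq qgpm dyvi bwvqe divu siy lkpc
Final line count: 9

Answer: 9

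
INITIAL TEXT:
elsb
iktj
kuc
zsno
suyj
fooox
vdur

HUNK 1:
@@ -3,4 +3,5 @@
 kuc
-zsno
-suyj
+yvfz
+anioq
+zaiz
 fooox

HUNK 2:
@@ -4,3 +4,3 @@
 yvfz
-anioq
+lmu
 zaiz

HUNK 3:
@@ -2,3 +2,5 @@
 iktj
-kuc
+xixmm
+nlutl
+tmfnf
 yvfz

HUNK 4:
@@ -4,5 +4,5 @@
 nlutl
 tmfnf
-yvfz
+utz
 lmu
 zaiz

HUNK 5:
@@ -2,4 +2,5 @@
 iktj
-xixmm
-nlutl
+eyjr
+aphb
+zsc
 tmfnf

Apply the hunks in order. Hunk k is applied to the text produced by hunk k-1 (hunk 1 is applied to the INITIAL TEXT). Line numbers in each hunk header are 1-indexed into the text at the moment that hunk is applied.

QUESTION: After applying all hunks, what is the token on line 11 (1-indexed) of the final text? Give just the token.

Hunk 1: at line 3 remove [zsno,suyj] add [yvfz,anioq,zaiz] -> 8 lines: elsb iktj kuc yvfz anioq zaiz fooox vdur
Hunk 2: at line 4 remove [anioq] add [lmu] -> 8 lines: elsb iktj kuc yvfz lmu zaiz fooox vdur
Hunk 3: at line 2 remove [kuc] add [xixmm,nlutl,tmfnf] -> 10 lines: elsb iktj xixmm nlutl tmfnf yvfz lmu zaiz fooox vdur
Hunk 4: at line 4 remove [yvfz] add [utz] -> 10 lines: elsb iktj xixmm nlutl tmfnf utz lmu zaiz fooox vdur
Hunk 5: at line 2 remove [xixmm,nlutl] add [eyjr,aphb,zsc] -> 11 lines: elsb iktj eyjr aphb zsc tmfnf utz lmu zaiz fooox vdur
Final line 11: vdur

Answer: vdur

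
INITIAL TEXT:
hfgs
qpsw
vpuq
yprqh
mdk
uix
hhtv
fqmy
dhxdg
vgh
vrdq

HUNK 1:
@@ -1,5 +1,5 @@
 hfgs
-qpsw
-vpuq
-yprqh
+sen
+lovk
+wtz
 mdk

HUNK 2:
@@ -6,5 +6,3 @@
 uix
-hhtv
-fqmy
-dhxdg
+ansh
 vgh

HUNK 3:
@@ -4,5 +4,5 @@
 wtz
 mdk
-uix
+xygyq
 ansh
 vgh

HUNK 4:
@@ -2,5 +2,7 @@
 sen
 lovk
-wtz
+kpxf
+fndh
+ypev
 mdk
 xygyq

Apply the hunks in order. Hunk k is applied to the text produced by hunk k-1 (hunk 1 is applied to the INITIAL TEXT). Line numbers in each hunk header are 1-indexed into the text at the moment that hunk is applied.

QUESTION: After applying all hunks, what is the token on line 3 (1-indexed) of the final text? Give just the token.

Answer: lovk

Derivation:
Hunk 1: at line 1 remove [qpsw,vpuq,yprqh] add [sen,lovk,wtz] -> 11 lines: hfgs sen lovk wtz mdk uix hhtv fqmy dhxdg vgh vrdq
Hunk 2: at line 6 remove [hhtv,fqmy,dhxdg] add [ansh] -> 9 lines: hfgs sen lovk wtz mdk uix ansh vgh vrdq
Hunk 3: at line 4 remove [uix] add [xygyq] -> 9 lines: hfgs sen lovk wtz mdk xygyq ansh vgh vrdq
Hunk 4: at line 2 remove [wtz] add [kpxf,fndh,ypev] -> 11 lines: hfgs sen lovk kpxf fndh ypev mdk xygyq ansh vgh vrdq
Final line 3: lovk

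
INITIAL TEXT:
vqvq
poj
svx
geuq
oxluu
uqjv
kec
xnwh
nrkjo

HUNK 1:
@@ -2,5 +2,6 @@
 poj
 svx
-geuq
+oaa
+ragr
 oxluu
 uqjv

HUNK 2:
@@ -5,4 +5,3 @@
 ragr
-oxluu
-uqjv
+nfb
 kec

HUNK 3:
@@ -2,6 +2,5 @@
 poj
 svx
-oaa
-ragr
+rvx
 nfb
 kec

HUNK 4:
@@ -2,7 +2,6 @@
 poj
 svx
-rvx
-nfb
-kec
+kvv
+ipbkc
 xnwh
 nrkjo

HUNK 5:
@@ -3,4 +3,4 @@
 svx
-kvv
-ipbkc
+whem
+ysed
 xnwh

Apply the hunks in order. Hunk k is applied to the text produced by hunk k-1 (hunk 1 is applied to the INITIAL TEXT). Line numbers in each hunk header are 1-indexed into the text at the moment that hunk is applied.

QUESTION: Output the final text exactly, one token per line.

Answer: vqvq
poj
svx
whem
ysed
xnwh
nrkjo

Derivation:
Hunk 1: at line 2 remove [geuq] add [oaa,ragr] -> 10 lines: vqvq poj svx oaa ragr oxluu uqjv kec xnwh nrkjo
Hunk 2: at line 5 remove [oxluu,uqjv] add [nfb] -> 9 lines: vqvq poj svx oaa ragr nfb kec xnwh nrkjo
Hunk 3: at line 2 remove [oaa,ragr] add [rvx] -> 8 lines: vqvq poj svx rvx nfb kec xnwh nrkjo
Hunk 4: at line 2 remove [rvx,nfb,kec] add [kvv,ipbkc] -> 7 lines: vqvq poj svx kvv ipbkc xnwh nrkjo
Hunk 5: at line 3 remove [kvv,ipbkc] add [whem,ysed] -> 7 lines: vqvq poj svx whem ysed xnwh nrkjo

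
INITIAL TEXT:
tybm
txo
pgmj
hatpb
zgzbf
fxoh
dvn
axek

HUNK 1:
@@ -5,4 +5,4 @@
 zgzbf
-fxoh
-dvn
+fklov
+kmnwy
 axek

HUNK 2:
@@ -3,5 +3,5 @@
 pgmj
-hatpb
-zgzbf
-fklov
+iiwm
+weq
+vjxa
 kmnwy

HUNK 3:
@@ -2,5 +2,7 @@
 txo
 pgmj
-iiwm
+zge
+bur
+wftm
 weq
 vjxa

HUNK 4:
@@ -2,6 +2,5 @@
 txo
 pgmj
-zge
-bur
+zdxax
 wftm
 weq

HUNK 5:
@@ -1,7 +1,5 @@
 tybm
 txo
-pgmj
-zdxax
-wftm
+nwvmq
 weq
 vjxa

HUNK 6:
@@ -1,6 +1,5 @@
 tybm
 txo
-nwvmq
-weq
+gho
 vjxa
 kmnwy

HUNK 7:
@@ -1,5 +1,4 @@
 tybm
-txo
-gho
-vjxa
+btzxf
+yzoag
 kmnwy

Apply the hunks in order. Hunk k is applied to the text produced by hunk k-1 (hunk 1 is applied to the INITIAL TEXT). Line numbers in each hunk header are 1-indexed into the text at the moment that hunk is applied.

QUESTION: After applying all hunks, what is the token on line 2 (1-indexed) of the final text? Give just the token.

Answer: btzxf

Derivation:
Hunk 1: at line 5 remove [fxoh,dvn] add [fklov,kmnwy] -> 8 lines: tybm txo pgmj hatpb zgzbf fklov kmnwy axek
Hunk 2: at line 3 remove [hatpb,zgzbf,fklov] add [iiwm,weq,vjxa] -> 8 lines: tybm txo pgmj iiwm weq vjxa kmnwy axek
Hunk 3: at line 2 remove [iiwm] add [zge,bur,wftm] -> 10 lines: tybm txo pgmj zge bur wftm weq vjxa kmnwy axek
Hunk 4: at line 2 remove [zge,bur] add [zdxax] -> 9 lines: tybm txo pgmj zdxax wftm weq vjxa kmnwy axek
Hunk 5: at line 1 remove [pgmj,zdxax,wftm] add [nwvmq] -> 7 lines: tybm txo nwvmq weq vjxa kmnwy axek
Hunk 6: at line 1 remove [nwvmq,weq] add [gho] -> 6 lines: tybm txo gho vjxa kmnwy axek
Hunk 7: at line 1 remove [txo,gho,vjxa] add [btzxf,yzoag] -> 5 lines: tybm btzxf yzoag kmnwy axek
Final line 2: btzxf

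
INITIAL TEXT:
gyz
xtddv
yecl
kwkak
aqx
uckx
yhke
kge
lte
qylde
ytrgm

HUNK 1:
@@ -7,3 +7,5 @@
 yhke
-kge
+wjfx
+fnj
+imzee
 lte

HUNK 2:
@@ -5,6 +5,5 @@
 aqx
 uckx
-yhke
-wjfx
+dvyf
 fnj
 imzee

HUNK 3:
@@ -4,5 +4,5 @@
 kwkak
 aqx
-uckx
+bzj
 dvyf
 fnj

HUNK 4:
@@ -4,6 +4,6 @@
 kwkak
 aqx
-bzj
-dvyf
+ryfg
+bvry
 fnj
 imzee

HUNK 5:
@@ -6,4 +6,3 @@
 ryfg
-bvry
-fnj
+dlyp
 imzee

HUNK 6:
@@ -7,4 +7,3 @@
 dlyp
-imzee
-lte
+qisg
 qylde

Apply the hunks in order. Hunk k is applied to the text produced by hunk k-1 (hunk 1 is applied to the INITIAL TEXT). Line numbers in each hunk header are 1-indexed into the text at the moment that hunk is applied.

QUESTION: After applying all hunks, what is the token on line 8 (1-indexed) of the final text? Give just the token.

Answer: qisg

Derivation:
Hunk 1: at line 7 remove [kge] add [wjfx,fnj,imzee] -> 13 lines: gyz xtddv yecl kwkak aqx uckx yhke wjfx fnj imzee lte qylde ytrgm
Hunk 2: at line 5 remove [yhke,wjfx] add [dvyf] -> 12 lines: gyz xtddv yecl kwkak aqx uckx dvyf fnj imzee lte qylde ytrgm
Hunk 3: at line 4 remove [uckx] add [bzj] -> 12 lines: gyz xtddv yecl kwkak aqx bzj dvyf fnj imzee lte qylde ytrgm
Hunk 4: at line 4 remove [bzj,dvyf] add [ryfg,bvry] -> 12 lines: gyz xtddv yecl kwkak aqx ryfg bvry fnj imzee lte qylde ytrgm
Hunk 5: at line 6 remove [bvry,fnj] add [dlyp] -> 11 lines: gyz xtddv yecl kwkak aqx ryfg dlyp imzee lte qylde ytrgm
Hunk 6: at line 7 remove [imzee,lte] add [qisg] -> 10 lines: gyz xtddv yecl kwkak aqx ryfg dlyp qisg qylde ytrgm
Final line 8: qisg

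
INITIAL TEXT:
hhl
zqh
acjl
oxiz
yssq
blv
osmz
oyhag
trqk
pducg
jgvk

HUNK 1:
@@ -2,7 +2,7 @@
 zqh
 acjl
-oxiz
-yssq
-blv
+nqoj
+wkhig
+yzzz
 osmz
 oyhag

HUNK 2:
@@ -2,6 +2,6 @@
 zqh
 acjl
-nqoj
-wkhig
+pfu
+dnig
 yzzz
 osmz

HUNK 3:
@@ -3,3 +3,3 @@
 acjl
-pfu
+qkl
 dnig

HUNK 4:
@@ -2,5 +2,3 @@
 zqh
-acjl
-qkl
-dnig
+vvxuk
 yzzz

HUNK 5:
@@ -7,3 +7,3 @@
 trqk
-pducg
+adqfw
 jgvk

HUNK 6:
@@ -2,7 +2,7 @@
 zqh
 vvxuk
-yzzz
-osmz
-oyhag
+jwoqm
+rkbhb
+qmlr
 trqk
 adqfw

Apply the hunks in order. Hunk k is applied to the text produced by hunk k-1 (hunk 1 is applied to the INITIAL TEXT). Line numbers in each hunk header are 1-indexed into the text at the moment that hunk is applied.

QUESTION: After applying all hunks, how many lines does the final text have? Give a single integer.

Answer: 9

Derivation:
Hunk 1: at line 2 remove [oxiz,yssq,blv] add [nqoj,wkhig,yzzz] -> 11 lines: hhl zqh acjl nqoj wkhig yzzz osmz oyhag trqk pducg jgvk
Hunk 2: at line 2 remove [nqoj,wkhig] add [pfu,dnig] -> 11 lines: hhl zqh acjl pfu dnig yzzz osmz oyhag trqk pducg jgvk
Hunk 3: at line 3 remove [pfu] add [qkl] -> 11 lines: hhl zqh acjl qkl dnig yzzz osmz oyhag trqk pducg jgvk
Hunk 4: at line 2 remove [acjl,qkl,dnig] add [vvxuk] -> 9 lines: hhl zqh vvxuk yzzz osmz oyhag trqk pducg jgvk
Hunk 5: at line 7 remove [pducg] add [adqfw] -> 9 lines: hhl zqh vvxuk yzzz osmz oyhag trqk adqfw jgvk
Hunk 6: at line 2 remove [yzzz,osmz,oyhag] add [jwoqm,rkbhb,qmlr] -> 9 lines: hhl zqh vvxuk jwoqm rkbhb qmlr trqk adqfw jgvk
Final line count: 9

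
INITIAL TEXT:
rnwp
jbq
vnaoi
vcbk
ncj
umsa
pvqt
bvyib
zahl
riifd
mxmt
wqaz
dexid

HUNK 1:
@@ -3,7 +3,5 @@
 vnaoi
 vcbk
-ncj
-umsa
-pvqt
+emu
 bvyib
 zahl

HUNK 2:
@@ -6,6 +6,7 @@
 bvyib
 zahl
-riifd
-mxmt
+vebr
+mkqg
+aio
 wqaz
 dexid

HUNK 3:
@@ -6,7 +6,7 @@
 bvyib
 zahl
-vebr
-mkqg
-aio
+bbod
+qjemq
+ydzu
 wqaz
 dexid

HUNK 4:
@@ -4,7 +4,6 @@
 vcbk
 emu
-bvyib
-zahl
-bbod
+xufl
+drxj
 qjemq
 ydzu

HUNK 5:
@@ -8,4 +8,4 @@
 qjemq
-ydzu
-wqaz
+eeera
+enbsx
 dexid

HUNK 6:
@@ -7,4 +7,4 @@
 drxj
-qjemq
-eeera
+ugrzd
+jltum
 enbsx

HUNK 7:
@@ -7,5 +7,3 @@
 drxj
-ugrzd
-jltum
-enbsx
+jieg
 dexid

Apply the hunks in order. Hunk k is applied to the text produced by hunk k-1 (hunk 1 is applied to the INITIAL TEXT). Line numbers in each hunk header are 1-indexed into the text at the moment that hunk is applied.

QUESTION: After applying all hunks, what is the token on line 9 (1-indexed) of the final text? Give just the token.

Answer: dexid

Derivation:
Hunk 1: at line 3 remove [ncj,umsa,pvqt] add [emu] -> 11 lines: rnwp jbq vnaoi vcbk emu bvyib zahl riifd mxmt wqaz dexid
Hunk 2: at line 6 remove [riifd,mxmt] add [vebr,mkqg,aio] -> 12 lines: rnwp jbq vnaoi vcbk emu bvyib zahl vebr mkqg aio wqaz dexid
Hunk 3: at line 6 remove [vebr,mkqg,aio] add [bbod,qjemq,ydzu] -> 12 lines: rnwp jbq vnaoi vcbk emu bvyib zahl bbod qjemq ydzu wqaz dexid
Hunk 4: at line 4 remove [bvyib,zahl,bbod] add [xufl,drxj] -> 11 lines: rnwp jbq vnaoi vcbk emu xufl drxj qjemq ydzu wqaz dexid
Hunk 5: at line 8 remove [ydzu,wqaz] add [eeera,enbsx] -> 11 lines: rnwp jbq vnaoi vcbk emu xufl drxj qjemq eeera enbsx dexid
Hunk 6: at line 7 remove [qjemq,eeera] add [ugrzd,jltum] -> 11 lines: rnwp jbq vnaoi vcbk emu xufl drxj ugrzd jltum enbsx dexid
Hunk 7: at line 7 remove [ugrzd,jltum,enbsx] add [jieg] -> 9 lines: rnwp jbq vnaoi vcbk emu xufl drxj jieg dexid
Final line 9: dexid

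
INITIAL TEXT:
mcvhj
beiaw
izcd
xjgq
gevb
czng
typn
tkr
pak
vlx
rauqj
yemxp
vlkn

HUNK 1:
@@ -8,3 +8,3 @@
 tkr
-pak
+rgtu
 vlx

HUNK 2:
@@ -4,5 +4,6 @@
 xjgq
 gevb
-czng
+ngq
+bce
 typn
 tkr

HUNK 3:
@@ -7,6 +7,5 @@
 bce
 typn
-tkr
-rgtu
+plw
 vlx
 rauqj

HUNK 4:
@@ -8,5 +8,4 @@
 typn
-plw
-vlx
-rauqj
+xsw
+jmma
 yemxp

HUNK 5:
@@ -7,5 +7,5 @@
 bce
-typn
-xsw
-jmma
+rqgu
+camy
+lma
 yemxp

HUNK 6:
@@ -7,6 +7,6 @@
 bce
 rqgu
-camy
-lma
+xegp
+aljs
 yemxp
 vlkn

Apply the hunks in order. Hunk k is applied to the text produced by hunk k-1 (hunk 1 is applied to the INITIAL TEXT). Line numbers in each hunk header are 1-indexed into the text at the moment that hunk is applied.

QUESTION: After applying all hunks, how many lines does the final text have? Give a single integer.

Hunk 1: at line 8 remove [pak] add [rgtu] -> 13 lines: mcvhj beiaw izcd xjgq gevb czng typn tkr rgtu vlx rauqj yemxp vlkn
Hunk 2: at line 4 remove [czng] add [ngq,bce] -> 14 lines: mcvhj beiaw izcd xjgq gevb ngq bce typn tkr rgtu vlx rauqj yemxp vlkn
Hunk 3: at line 7 remove [tkr,rgtu] add [plw] -> 13 lines: mcvhj beiaw izcd xjgq gevb ngq bce typn plw vlx rauqj yemxp vlkn
Hunk 4: at line 8 remove [plw,vlx,rauqj] add [xsw,jmma] -> 12 lines: mcvhj beiaw izcd xjgq gevb ngq bce typn xsw jmma yemxp vlkn
Hunk 5: at line 7 remove [typn,xsw,jmma] add [rqgu,camy,lma] -> 12 lines: mcvhj beiaw izcd xjgq gevb ngq bce rqgu camy lma yemxp vlkn
Hunk 6: at line 7 remove [camy,lma] add [xegp,aljs] -> 12 lines: mcvhj beiaw izcd xjgq gevb ngq bce rqgu xegp aljs yemxp vlkn
Final line count: 12

Answer: 12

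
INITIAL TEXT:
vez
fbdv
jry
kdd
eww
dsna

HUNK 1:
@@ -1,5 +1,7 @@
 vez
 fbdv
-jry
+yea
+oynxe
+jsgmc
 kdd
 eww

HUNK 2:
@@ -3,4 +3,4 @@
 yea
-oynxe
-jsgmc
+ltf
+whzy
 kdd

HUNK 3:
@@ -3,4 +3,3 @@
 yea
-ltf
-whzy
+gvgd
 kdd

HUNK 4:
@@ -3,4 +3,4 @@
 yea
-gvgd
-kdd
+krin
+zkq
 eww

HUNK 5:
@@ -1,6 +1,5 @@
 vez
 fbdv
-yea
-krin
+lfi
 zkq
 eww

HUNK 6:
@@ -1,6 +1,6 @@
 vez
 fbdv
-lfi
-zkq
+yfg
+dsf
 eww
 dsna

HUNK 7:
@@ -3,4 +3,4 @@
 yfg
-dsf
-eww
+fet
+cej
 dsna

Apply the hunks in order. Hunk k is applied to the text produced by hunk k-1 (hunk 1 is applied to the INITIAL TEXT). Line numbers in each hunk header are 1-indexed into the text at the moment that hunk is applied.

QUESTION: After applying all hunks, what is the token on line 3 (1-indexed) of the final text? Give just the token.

Answer: yfg

Derivation:
Hunk 1: at line 1 remove [jry] add [yea,oynxe,jsgmc] -> 8 lines: vez fbdv yea oynxe jsgmc kdd eww dsna
Hunk 2: at line 3 remove [oynxe,jsgmc] add [ltf,whzy] -> 8 lines: vez fbdv yea ltf whzy kdd eww dsna
Hunk 3: at line 3 remove [ltf,whzy] add [gvgd] -> 7 lines: vez fbdv yea gvgd kdd eww dsna
Hunk 4: at line 3 remove [gvgd,kdd] add [krin,zkq] -> 7 lines: vez fbdv yea krin zkq eww dsna
Hunk 5: at line 1 remove [yea,krin] add [lfi] -> 6 lines: vez fbdv lfi zkq eww dsna
Hunk 6: at line 1 remove [lfi,zkq] add [yfg,dsf] -> 6 lines: vez fbdv yfg dsf eww dsna
Hunk 7: at line 3 remove [dsf,eww] add [fet,cej] -> 6 lines: vez fbdv yfg fet cej dsna
Final line 3: yfg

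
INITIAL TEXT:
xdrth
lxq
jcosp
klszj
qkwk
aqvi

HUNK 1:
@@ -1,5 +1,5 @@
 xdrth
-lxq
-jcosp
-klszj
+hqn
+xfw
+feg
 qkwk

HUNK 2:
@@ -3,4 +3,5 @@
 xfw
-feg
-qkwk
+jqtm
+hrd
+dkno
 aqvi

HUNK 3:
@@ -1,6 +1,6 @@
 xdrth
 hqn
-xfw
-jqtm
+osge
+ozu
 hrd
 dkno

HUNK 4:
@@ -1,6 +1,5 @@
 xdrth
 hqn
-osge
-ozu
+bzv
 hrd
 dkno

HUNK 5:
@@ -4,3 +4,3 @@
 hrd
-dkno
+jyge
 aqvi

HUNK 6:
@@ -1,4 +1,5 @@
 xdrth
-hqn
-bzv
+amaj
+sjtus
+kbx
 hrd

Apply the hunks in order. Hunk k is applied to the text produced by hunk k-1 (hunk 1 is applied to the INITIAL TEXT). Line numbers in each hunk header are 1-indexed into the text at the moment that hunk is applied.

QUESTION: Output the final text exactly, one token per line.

Answer: xdrth
amaj
sjtus
kbx
hrd
jyge
aqvi

Derivation:
Hunk 1: at line 1 remove [lxq,jcosp,klszj] add [hqn,xfw,feg] -> 6 lines: xdrth hqn xfw feg qkwk aqvi
Hunk 2: at line 3 remove [feg,qkwk] add [jqtm,hrd,dkno] -> 7 lines: xdrth hqn xfw jqtm hrd dkno aqvi
Hunk 3: at line 1 remove [xfw,jqtm] add [osge,ozu] -> 7 lines: xdrth hqn osge ozu hrd dkno aqvi
Hunk 4: at line 1 remove [osge,ozu] add [bzv] -> 6 lines: xdrth hqn bzv hrd dkno aqvi
Hunk 5: at line 4 remove [dkno] add [jyge] -> 6 lines: xdrth hqn bzv hrd jyge aqvi
Hunk 6: at line 1 remove [hqn,bzv] add [amaj,sjtus,kbx] -> 7 lines: xdrth amaj sjtus kbx hrd jyge aqvi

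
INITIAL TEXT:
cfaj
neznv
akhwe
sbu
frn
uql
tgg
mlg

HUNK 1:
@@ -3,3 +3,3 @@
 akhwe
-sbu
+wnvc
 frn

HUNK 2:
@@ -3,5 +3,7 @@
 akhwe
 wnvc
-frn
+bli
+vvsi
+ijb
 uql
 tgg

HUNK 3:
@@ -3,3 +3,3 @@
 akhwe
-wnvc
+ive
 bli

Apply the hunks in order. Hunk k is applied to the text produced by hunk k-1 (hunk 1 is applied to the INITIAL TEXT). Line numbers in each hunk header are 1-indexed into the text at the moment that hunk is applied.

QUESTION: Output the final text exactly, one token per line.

Hunk 1: at line 3 remove [sbu] add [wnvc] -> 8 lines: cfaj neznv akhwe wnvc frn uql tgg mlg
Hunk 2: at line 3 remove [frn] add [bli,vvsi,ijb] -> 10 lines: cfaj neznv akhwe wnvc bli vvsi ijb uql tgg mlg
Hunk 3: at line 3 remove [wnvc] add [ive] -> 10 lines: cfaj neznv akhwe ive bli vvsi ijb uql tgg mlg

Answer: cfaj
neznv
akhwe
ive
bli
vvsi
ijb
uql
tgg
mlg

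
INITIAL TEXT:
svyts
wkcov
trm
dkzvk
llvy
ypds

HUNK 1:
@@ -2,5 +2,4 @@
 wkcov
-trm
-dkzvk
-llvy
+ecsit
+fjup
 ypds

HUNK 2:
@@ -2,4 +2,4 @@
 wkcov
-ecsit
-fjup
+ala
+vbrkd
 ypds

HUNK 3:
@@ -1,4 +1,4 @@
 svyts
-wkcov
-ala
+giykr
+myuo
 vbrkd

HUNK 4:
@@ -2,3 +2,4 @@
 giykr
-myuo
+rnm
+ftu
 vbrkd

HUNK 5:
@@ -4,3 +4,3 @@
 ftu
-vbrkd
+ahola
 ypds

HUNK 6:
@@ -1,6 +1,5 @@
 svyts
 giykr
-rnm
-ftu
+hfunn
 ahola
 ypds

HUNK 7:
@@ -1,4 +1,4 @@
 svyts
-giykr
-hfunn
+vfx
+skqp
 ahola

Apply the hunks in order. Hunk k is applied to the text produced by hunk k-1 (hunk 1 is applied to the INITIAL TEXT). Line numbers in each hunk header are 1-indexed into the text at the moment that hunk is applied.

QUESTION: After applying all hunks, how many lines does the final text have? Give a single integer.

Hunk 1: at line 2 remove [trm,dkzvk,llvy] add [ecsit,fjup] -> 5 lines: svyts wkcov ecsit fjup ypds
Hunk 2: at line 2 remove [ecsit,fjup] add [ala,vbrkd] -> 5 lines: svyts wkcov ala vbrkd ypds
Hunk 3: at line 1 remove [wkcov,ala] add [giykr,myuo] -> 5 lines: svyts giykr myuo vbrkd ypds
Hunk 4: at line 2 remove [myuo] add [rnm,ftu] -> 6 lines: svyts giykr rnm ftu vbrkd ypds
Hunk 5: at line 4 remove [vbrkd] add [ahola] -> 6 lines: svyts giykr rnm ftu ahola ypds
Hunk 6: at line 1 remove [rnm,ftu] add [hfunn] -> 5 lines: svyts giykr hfunn ahola ypds
Hunk 7: at line 1 remove [giykr,hfunn] add [vfx,skqp] -> 5 lines: svyts vfx skqp ahola ypds
Final line count: 5

Answer: 5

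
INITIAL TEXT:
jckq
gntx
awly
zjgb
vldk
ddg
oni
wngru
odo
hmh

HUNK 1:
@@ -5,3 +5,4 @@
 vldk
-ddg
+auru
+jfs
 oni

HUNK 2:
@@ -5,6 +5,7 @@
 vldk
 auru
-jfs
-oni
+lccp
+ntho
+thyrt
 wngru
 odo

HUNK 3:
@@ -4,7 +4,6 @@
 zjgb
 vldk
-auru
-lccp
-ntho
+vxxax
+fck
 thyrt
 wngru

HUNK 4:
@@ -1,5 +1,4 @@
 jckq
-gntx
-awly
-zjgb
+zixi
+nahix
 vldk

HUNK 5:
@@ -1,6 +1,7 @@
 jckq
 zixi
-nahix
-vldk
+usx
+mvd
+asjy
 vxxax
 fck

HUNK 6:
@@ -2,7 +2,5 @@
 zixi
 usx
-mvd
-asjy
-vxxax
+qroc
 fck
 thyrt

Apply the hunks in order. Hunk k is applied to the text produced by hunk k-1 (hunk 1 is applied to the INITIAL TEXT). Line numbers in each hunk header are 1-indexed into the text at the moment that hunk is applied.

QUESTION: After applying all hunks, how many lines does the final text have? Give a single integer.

Answer: 9

Derivation:
Hunk 1: at line 5 remove [ddg] add [auru,jfs] -> 11 lines: jckq gntx awly zjgb vldk auru jfs oni wngru odo hmh
Hunk 2: at line 5 remove [jfs,oni] add [lccp,ntho,thyrt] -> 12 lines: jckq gntx awly zjgb vldk auru lccp ntho thyrt wngru odo hmh
Hunk 3: at line 4 remove [auru,lccp,ntho] add [vxxax,fck] -> 11 lines: jckq gntx awly zjgb vldk vxxax fck thyrt wngru odo hmh
Hunk 4: at line 1 remove [gntx,awly,zjgb] add [zixi,nahix] -> 10 lines: jckq zixi nahix vldk vxxax fck thyrt wngru odo hmh
Hunk 5: at line 1 remove [nahix,vldk] add [usx,mvd,asjy] -> 11 lines: jckq zixi usx mvd asjy vxxax fck thyrt wngru odo hmh
Hunk 6: at line 2 remove [mvd,asjy,vxxax] add [qroc] -> 9 lines: jckq zixi usx qroc fck thyrt wngru odo hmh
Final line count: 9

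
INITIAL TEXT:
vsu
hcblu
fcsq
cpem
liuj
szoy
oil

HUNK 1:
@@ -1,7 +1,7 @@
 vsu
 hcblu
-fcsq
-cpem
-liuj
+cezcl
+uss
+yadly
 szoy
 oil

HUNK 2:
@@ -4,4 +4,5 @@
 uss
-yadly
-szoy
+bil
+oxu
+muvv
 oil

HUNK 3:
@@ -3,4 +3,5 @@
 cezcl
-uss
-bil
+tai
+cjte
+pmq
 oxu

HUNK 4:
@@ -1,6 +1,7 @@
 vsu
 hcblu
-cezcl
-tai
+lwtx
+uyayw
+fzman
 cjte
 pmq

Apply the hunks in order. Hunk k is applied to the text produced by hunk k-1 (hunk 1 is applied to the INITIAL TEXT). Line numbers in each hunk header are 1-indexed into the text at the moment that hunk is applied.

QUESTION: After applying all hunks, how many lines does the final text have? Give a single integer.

Hunk 1: at line 1 remove [fcsq,cpem,liuj] add [cezcl,uss,yadly] -> 7 lines: vsu hcblu cezcl uss yadly szoy oil
Hunk 2: at line 4 remove [yadly,szoy] add [bil,oxu,muvv] -> 8 lines: vsu hcblu cezcl uss bil oxu muvv oil
Hunk 3: at line 3 remove [uss,bil] add [tai,cjte,pmq] -> 9 lines: vsu hcblu cezcl tai cjte pmq oxu muvv oil
Hunk 4: at line 1 remove [cezcl,tai] add [lwtx,uyayw,fzman] -> 10 lines: vsu hcblu lwtx uyayw fzman cjte pmq oxu muvv oil
Final line count: 10

Answer: 10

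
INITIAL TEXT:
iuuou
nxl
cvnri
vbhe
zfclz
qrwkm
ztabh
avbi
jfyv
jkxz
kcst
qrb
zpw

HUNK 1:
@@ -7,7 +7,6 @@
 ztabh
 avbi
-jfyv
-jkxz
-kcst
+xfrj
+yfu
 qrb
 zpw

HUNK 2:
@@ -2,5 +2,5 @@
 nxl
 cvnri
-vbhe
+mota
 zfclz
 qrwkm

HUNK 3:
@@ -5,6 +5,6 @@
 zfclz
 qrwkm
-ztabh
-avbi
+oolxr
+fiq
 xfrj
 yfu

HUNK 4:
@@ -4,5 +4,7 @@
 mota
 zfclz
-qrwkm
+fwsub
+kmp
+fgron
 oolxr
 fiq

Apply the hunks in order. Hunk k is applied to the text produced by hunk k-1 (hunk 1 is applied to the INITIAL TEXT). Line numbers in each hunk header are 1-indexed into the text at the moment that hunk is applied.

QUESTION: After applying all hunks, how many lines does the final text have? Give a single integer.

Hunk 1: at line 7 remove [jfyv,jkxz,kcst] add [xfrj,yfu] -> 12 lines: iuuou nxl cvnri vbhe zfclz qrwkm ztabh avbi xfrj yfu qrb zpw
Hunk 2: at line 2 remove [vbhe] add [mota] -> 12 lines: iuuou nxl cvnri mota zfclz qrwkm ztabh avbi xfrj yfu qrb zpw
Hunk 3: at line 5 remove [ztabh,avbi] add [oolxr,fiq] -> 12 lines: iuuou nxl cvnri mota zfclz qrwkm oolxr fiq xfrj yfu qrb zpw
Hunk 4: at line 4 remove [qrwkm] add [fwsub,kmp,fgron] -> 14 lines: iuuou nxl cvnri mota zfclz fwsub kmp fgron oolxr fiq xfrj yfu qrb zpw
Final line count: 14

Answer: 14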